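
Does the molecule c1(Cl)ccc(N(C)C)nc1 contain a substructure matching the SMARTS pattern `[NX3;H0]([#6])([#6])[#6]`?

The pattern [NX3;H0]([#6])([#6])[#6] describes a trivalent nitrogen with no H, bonded to three carbons — a tertiary amine.
The molecule carries a dimethylamino group (-N(CH3)2), whose atoms satisfy every constraint of the query, so the pattern matches.

Yes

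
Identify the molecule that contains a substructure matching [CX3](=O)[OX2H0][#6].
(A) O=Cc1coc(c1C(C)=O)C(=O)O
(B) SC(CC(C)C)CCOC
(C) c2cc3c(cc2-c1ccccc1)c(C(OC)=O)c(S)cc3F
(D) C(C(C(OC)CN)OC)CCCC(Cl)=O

[CX3](=O)[OX2H0][#6] describes a carbonyl carbon bonded to an oxygen that is itself bonded to carbon (no H on that O) (an ester).
(A) has a carboxylic acid group (-C(=O)OH) but the singly-bonded O carries H (OX2H1, not H0).
(B) has a methoxy ether (-OCH3) but the ether oxygen is not adjacent to a C=O carbon.
(C) contains a methyl-ester group (-C(=O)OCH3), which satisfies every atom and bond constraint.
(D) has a methoxy ether (-OCH3) but the ether oxygen is not adjacent to a C=O carbon.
So the answer is (C).

C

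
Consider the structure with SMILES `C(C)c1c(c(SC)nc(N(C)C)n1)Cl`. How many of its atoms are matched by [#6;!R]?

The query [#6;!R] means: carbon not in any ring.
Check the 14 heavy atoms by environment: 2× n (aromatic, in 6-ring) → no; 4× c (aromatic, in 6-ring) → no; 1× S (acyclic) → no; 5× C (acyclic) → match; 1× N (acyclic) → no; 1× Cl (acyclic) → no.
That gives 5 matching atoms.

5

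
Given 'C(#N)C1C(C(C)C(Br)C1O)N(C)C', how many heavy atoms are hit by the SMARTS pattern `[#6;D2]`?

The query [#6;D2] means: any carbon bonded to exactly two heavy atoms.
Check the 13 heavy atoms by environment: 5× C (D3) → no; 1× O (D1) → no; 1× Br (D1) → no; 1× C (D2) → match; 1× N (D1) → no; 3× C (D1) → no; 1× N (D3) → no.
That gives 1 matching atom.

1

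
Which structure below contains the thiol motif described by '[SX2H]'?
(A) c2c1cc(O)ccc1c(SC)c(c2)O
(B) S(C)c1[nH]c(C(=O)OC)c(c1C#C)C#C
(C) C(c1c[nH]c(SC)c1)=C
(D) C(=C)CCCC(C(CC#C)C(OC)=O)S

[SX2H] describes an aliphatic sulfur with two connections, one being H (a thiol).
(A) has a methylthio ether (-SCH3) but the sulfur has H0 (bonded to two carbons), not H1.
(B) has a methylthio ether (-SCH3) but the sulfur has H0 (bonded to two carbons), not H1.
(C) has a methylthio ether (-SCH3) but the sulfur has H0 (bonded to two carbons), not H1.
(D) contains a thiol (-SH), which satisfies every atom and bond constraint.
So the answer is (D).

D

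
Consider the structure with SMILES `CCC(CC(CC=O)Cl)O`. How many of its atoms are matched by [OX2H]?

Check the 10 heavy atoms by environment: 3× C (H2, X4) → no; 2× C (H1, X4) → no; 1× C (H3, X4) → no; 1× O (H1, X2) → match; 1× Cl (H0, X1) → no; 1× C (H1, X3) → no; 1× O (H0, X1) → no.
That gives 1 matching atom.

1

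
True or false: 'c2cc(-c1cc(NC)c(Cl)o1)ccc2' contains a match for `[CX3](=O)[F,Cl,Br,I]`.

The pattern [CX3](=O)[F,Cl,Br,I] describes a carbonyl carbon bonded to a halogen — an acyl halide.
The closest candidate here is a chloro substituent, but the Cl is not on a carbonyl carbon. No other fragment satisfies the full query, so there is no match.

False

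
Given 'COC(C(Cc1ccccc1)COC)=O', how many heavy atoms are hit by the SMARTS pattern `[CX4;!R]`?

5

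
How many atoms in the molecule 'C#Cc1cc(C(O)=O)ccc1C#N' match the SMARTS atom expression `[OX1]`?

1

Check the 13 heavy atoms by environment: 6× c (aromatic, X3) → no; 3× C (X2) → no; 1× N (X1) → no; 1× C (X3) → no; 1× O (X1) → match; 1× O (X2) → no.
That gives 1 matching atom.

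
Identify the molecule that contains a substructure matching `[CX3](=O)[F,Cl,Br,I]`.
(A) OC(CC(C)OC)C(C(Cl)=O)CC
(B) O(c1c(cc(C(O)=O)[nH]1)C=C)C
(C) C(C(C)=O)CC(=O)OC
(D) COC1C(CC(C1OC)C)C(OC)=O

[CX3](=O)[F,Cl,Br,I] describes a carbonyl carbon bonded to a halogen (an acyl halide).
(A) contains an acyl chloride (-C(=O)Cl), which satisfies every atom and bond constraint.
(B) has a carboxylic acid group (-C(=O)OH) but the carbonyl is bonded to -OH, not to a halogen.
(C) has a methyl-ester group (-C(=O)OCH3) but the carbonyl is bonded to -O-C, not to a halogen.
(D) has a methyl-ester group (-C(=O)OCH3) but the carbonyl is bonded to -O-C, not to a halogen.
So the answer is (A).

A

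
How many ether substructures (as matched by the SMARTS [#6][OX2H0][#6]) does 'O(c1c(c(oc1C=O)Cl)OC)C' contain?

[#6][OX2H0][#6] is the SMARTS for an ether: an aliphatic oxygen bridging two carbons with no H on the oxygen.
The molecule carries 2 separate instances of a methoxy ether (-OCH3) meeting every constraint; each maps to a distinct set of atoms, giving 2 matches.

2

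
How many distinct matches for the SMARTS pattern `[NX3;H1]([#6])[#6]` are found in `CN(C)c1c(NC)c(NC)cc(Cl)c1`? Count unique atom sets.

2

[NX3;H1]([#6])[#6] is the SMARTS for a secondary amine: a trivalent nitrogen with one H, bonded to two carbons.
The molecule carries 2 separate instances of an N-methylamino group (-NHCH3) meeting every constraint; each maps to a distinct set of atoms, giving 2 matches.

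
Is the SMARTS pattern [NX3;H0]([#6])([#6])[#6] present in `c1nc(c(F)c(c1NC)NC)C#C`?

The pattern [NX3;H0]([#6])([#6])[#6] describes a trivalent nitrogen with no H, bonded to three carbons — a tertiary amine.
The closest candidate here is an N-methylamino group (-NHCH3), but the nitrogen still has one H (H1), not H0. No other fragment satisfies the full query, so there is no match.

No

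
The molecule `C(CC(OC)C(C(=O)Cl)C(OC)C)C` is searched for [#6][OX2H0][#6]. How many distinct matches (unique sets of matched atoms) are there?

[#6][OX2H0][#6] is the SMARTS for an ether: an aliphatic oxygen bridging two carbons with no H on the oxygen.
The molecule carries 2 separate instances of a methoxy ether (-OCH3) meeting every constraint; each maps to a distinct set of atoms, giving 2 matches.

2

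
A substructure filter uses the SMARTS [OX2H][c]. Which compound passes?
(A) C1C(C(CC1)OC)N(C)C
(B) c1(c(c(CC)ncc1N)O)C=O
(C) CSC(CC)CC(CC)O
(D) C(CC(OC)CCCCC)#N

B

[OX2H][c] describes a hydroxyl oxygen attached to an aromatic carbon (a phenol).
(A) has a methoxy ether (-OCH3) but the oxygen has H0, not H1.
(B) contains a hydroxyl group (-OH), which satisfies every atom and bond constraint.
(C) has a hydroxyl group (-OH) but the -OH is on an aliphatic carbon, not an aromatic c.
(D) has a methoxy ether (-OCH3) but the oxygen has H0, not H1.
So the answer is (B).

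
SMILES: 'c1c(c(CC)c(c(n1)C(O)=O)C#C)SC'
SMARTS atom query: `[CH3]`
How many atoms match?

2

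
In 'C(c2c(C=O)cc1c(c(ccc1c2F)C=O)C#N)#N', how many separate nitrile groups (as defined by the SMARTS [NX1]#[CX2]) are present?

[NX1]#[CX2] is the SMARTS for a nitrile: a nitrogen triple-bonded to a two-connected carbon.
The molecule carries 2 separate instances of a nitrile (-C#N) meeting every constraint; each maps to a distinct set of atoms, giving 2 matches.

2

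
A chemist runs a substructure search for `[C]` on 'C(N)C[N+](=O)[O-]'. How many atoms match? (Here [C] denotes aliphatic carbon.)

2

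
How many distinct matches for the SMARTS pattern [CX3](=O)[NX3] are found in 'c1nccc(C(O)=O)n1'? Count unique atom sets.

0

[CX3](=O)[NX3] is the SMARTS for an amide: a carbonyl carbon bonded to a trivalent nitrogen.
The molecule has a carboxylic acid group (-C(=O)OH), but the carbonyl is bonded to O, not to an NX3 nitrogen; nothing else fits, so there are 0 matches.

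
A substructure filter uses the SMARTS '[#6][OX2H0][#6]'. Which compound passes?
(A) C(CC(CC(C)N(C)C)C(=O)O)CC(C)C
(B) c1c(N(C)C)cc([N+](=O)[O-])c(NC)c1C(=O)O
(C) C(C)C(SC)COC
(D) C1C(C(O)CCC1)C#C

[#6][OX2H0][#6] describes an aliphatic oxygen bridging two carbons with no H on the oxygen (an ether).
(A) has a carboxylic acid group (-C(=O)OH) but the -OH oxygen has H1; the =O is OX1, not OX2.
(B) has a carboxylic acid group (-C(=O)OH) but the -OH oxygen has H1; the =O is OX1, not OX2.
(C) contains a methoxy ether (-OCH3), which satisfies every atom and bond constraint.
(D) has a hydroxyl group (-OH) but the oxygen has H1, not H0 bridging two carbons.
So the answer is (C).

C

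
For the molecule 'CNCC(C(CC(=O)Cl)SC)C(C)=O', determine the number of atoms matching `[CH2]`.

Check the 14 heavy atoms by environment: 2× C (H2) → match; 2× C (H1) → no; 2× C (H0) → no; 2× O (H0) → no; 1× Cl (H0) → no; 1× S (H0) → no; 3× C (H3) → no; 1× N (H1) → no.
That gives 2 matching atoms.

2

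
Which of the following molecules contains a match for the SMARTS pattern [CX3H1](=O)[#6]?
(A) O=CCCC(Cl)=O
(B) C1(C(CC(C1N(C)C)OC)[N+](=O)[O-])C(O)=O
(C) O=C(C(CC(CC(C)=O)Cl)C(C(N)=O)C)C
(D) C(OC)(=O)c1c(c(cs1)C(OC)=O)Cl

[CX3H1](=O)[#6] describes an sp2 carbon with one H, double-bonded to O and single-bonded to carbon (an aldehyde).
(A) contains an aldehyde (-CHO), which satisfies every atom and bond constraint.
(B) has a carboxylic acid group (-C(=O)OH) but the carbonyl carbon has H0 and is bonded to O, not H1.
(C) has an acetyl/ketone group (-C(=O)CH3) but the carbonyl carbon has H0 (two carbon neighbours), not H1.
(D) has a methyl-ester group (-C(=O)OCH3) but the carbonyl carbon has H0, not H1.
So the answer is (A).

A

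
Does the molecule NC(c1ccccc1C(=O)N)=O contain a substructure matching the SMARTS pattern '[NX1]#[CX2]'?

No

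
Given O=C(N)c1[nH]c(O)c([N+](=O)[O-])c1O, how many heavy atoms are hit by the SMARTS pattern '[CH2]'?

The query [CH2] means: aliphatic carbon with exactly two hydrogens.
Check the 13 heavy atoms by environment: 1× n (aromatic, H1) → no; 4× c (aromatic, H0) → no; 1× C (H0) → no; 2× O (H0) → no; 1× N (H2) → no; 1× N (charge +1, H0) → no; 1× O (charge -1, H0) → no; 2× O (H1) → no.
No environment satisfies the query, so 0 matching atoms.

0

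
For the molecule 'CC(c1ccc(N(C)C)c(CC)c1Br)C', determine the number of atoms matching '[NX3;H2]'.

0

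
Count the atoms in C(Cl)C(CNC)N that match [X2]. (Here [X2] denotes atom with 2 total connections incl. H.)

0

The query [X2] means: any atom with exactly two total connections (bonds + H).
Check the 7 heavy atoms by environment: 4× C (X4) → no; 2× N (X3) → no; 1× Cl (X1) → no.
No environment satisfies the query, so 0 matching atoms.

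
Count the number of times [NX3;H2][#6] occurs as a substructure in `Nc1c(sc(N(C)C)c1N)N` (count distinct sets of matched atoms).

3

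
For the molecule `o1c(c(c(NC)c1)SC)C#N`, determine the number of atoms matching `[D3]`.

Check the 11 heavy atoms by environment: 1× o (aromatic, D2) → no; 3× c (aromatic, D3) → match; 1× c (aromatic, D2) → no; 1× N (D2) → no; 2× C (D1) → no; 1× S (D2) → no; 1× C (D2) → no; 1× N (D1) → no.
That gives 3 matching atoms.

3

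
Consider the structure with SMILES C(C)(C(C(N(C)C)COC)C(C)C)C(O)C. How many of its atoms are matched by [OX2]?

The query [OX2] means: aliphatic oxygen with two total connections — ether, hydroxyl, or ester single-bond O.
Check the 16 heavy atoms by environment: 13× C (X4) → no; 1× N (X3) → no; 2× O (X2) → match.
That gives 2 matching atoms.

2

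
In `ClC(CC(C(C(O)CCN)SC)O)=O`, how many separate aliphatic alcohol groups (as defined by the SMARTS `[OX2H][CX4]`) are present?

2

[OX2H][CX4] is the SMARTS for an aliphatic alcohol: a hydroxyl oxygen bound to an sp3 (X4) carbon.
The molecule carries 2 separate instances of a hydroxyl group (-OH) meeting every constraint; each maps to a distinct set of atoms, giving 2 matches.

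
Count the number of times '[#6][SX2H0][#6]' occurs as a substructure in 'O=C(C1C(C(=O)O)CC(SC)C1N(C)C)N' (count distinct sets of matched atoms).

[#6][SX2H0][#6] is the SMARTS for a thioether: an aliphatic sulfur bridging two carbons with no H on the sulfur.
Exactly one fragment in the molecule meets all constraints, giving 1 match.

1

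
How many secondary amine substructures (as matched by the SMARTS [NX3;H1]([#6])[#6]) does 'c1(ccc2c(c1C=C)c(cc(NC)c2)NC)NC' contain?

[NX3;H1]([#6])[#6] is the SMARTS for a secondary amine: a trivalent nitrogen with one H, bonded to two carbons.
The molecule carries 3 separate instances of an N-methylamino group (-NHCH3) meeting every constraint; each maps to a distinct set of atoms, giving 3 matches.

3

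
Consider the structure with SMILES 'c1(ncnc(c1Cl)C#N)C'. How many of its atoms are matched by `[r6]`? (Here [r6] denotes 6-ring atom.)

The query [r6] means: r6 matches atoms in a six-membered ring.
Check the 10 heavy atoms by environment: 2× n (aromatic, in 6-ring) → match; 4× c (aromatic, in 6-ring) → match; 1× Cl (acyclic) → no; 2× C (acyclic) → no; 1× N (acyclic) → no.
Summing the matching environments: 2 + 4 = 6 matching atoms.

6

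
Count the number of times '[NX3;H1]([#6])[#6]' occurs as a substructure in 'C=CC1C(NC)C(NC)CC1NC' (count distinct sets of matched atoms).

3

[NX3;H1]([#6])[#6] is the SMARTS for a secondary amine: a trivalent nitrogen with one H, bonded to two carbons.
The molecule carries 3 separate instances of an N-methylamino group (-NHCH3) meeting every constraint; each maps to a distinct set of atoms, giving 3 matches.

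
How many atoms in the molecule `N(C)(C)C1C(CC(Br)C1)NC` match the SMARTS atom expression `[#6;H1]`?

3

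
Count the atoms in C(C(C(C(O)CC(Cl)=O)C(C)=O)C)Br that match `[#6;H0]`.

The query [#6;H0] means: any carbon with no attached hydrogen.
Check the 14 heavy atoms by environment: 2× C (H2) → no; 3× C (H1) → no; 1× Br (H0) → no; 2× C (H0) → match; 2× O (H0) → no; 1× Cl (H0) → no; 1× O (H1) → no; 2× C (H3) → no.
That gives 2 matching atoms.

2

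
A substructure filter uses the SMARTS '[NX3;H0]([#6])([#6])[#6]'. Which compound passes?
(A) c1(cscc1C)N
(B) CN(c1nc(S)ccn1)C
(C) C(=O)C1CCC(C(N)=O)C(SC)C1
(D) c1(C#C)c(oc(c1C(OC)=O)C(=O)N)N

[NX3;H0]([#6])([#6])[#6] describes a trivalent nitrogen with no H, bonded to three carbons (a tertiary amine).
(A) has a primary amino group (-NH2) but the nitrogen has H2, not H0 with three carbons.
(B) contains a dimethylamino group (-N(CH3)2), which satisfies every atom and bond constraint.
(C) has a primary amide (-C(=O)NH2) but the amide nitrogen has H2 and only one carbon neighbour.
(D) has a primary amino group (-NH2) but the nitrogen has H2, not H0 with three carbons.
So the answer is (B).

B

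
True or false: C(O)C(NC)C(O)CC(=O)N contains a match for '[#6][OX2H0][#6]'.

The pattern [#6][OX2H0][#6] describes an aliphatic oxygen bridging two carbons with no H on the oxygen — an ether.
The closest candidate here is a hydroxyl group (-OH), but the oxygen has H1, not H0 bridging two carbons. No other fragment satisfies the full query, so there is no match.

False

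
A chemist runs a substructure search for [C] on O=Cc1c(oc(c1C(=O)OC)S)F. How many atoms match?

3

The query [C] means: uppercase C matches aliphatic (non-aromatic) carbon only.
Check the 13 heavy atoms by environment: 1× o (aromatic) → no; 4× c (aromatic) → no; 1× S → no; 3× C → match; 3× O → no; 1× F → no.
That gives 3 matching atoms.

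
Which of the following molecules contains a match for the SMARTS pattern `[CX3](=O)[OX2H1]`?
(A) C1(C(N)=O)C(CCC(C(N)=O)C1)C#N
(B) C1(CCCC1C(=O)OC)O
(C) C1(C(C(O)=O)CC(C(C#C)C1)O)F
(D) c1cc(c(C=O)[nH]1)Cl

C

[CX3](=O)[OX2H1] describes an sp2 carbon double-bonded to O and single-bonded to an -OH oxygen (a carboxylic acid).
(A) has a primary amide (-C(=O)NH2) but the carbonyl is bonded to N, not to an -OH oxygen.
(B) has a methyl-ester group (-C(=O)OCH3) but the singly-bonded O has no H (OX2H0, not OX2H1).
(C) contains a carboxylic acid group (-C(=O)OH), which satisfies every atom and bond constraint.
(D) has an aldehyde (-CHO) but there is no singly-bonded oxygen on the carbonyl carbon.
So the answer is (C).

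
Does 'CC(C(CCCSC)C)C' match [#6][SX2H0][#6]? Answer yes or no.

Yes

The pattern [#6][SX2H0][#6] describes an aliphatic sulfur bridging two carbons with no H on the sulfur — a thioether.
The molecule carries a methylthio ether (-SCH3), whose atoms satisfy every constraint of the query, so the pattern matches.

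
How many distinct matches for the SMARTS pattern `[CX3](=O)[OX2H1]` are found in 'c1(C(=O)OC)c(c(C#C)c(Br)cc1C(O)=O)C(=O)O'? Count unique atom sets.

2

[CX3](=O)[OX2H1] is the SMARTS for a carboxylic acid: an sp2 carbon double-bonded to O and single-bonded to an -OH oxygen.
The molecule carries 2 separate instances of a carboxylic acid group (-C(=O)OH) meeting every constraint; each maps to a distinct set of atoms, giving 2 matches.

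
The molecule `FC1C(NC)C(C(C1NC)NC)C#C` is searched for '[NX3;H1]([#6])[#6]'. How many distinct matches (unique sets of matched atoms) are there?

3

[NX3;H1]([#6])[#6] is the SMARTS for a secondary amine: a trivalent nitrogen with one H, bonded to two carbons.
The molecule carries 3 separate instances of an N-methylamino group (-NHCH3) meeting every constraint; each maps to a distinct set of atoms, giving 3 matches.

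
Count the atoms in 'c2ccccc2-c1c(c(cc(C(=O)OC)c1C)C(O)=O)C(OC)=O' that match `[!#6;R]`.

0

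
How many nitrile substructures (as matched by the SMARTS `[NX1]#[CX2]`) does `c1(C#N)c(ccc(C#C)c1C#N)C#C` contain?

[NX1]#[CX2] is the SMARTS for a nitrile: a nitrogen triple-bonded to a two-connected carbon.
The molecule carries 2 separate instances of a nitrile (-C#N) meeting every constraint; each maps to a distinct set of atoms, giving 2 matches.

2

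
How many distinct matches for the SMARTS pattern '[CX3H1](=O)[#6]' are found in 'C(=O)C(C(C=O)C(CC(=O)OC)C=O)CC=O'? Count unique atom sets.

[CX3H1](=O)[#6] is the SMARTS for an aldehyde: an sp2 carbon with one H, double-bonded to O and single-bonded to carbon.
The molecule carries 4 separate instances of an aldehyde (-CHO) meeting every constraint; each maps to a distinct set of atoms, giving 4 matches.

4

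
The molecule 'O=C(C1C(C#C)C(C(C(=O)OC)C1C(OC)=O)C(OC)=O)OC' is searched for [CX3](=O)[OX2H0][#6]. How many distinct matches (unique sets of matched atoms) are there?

4

[CX3](=O)[OX2H0][#6] is the SMARTS for an ester: a carbonyl carbon bonded to an oxygen that is itself bonded to carbon (no H on that O).
The molecule carries 4 separate instances of a methyl-ester group (-C(=O)OCH3) meeting every constraint; each maps to a distinct set of atoms, giving 4 matches.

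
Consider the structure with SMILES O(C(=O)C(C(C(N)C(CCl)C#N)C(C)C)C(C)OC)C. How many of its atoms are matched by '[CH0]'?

2

Check the 20 heavy atoms by environment: 5× C (H3) → no; 6× C (H1) → no; 1× C (H2) → no; 1× Cl (H0) → no; 2× C (H0) → match; 1× N (H0) → no; 3× O (H0) → no; 1× N (H2) → no.
That gives 2 matching atoms.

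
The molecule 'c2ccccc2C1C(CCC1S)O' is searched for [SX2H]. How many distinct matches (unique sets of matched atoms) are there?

[SX2H] is the SMARTS for a thiol: an aliphatic sulfur with two connections, one being H.
Exactly one fragment in the molecule meets all constraints, giving 1 match.

1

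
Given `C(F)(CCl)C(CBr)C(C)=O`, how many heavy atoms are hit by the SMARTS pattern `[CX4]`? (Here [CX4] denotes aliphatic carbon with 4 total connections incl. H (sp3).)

5

The query [CX4] means: C with X4: aliphatic carbon with exactly 4 total connections (bonds + H).
Check the 10 heavy atoms by environment: 5× C (X4) → match; 1× C (X3) → no; 1× O (X1) → no; 1× Br (X1) → no; 1× Cl (X1) → no; 1× F (X1) → no.
That gives 5 matching atoms.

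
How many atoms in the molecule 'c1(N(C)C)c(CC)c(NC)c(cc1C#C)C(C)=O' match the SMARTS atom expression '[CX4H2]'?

1

The query [CX4H2] means: sp3 carbon (X4) with exactly two hydrogens.
Check the 18 heavy atoms by environment: 5× c (aromatic, H0, X3) → no; 1× c (aromatic, H1, X3) → no; 1× C (H0, X2) → no; 1× C (H1, X2) → no; 1× C (H2, X4) → match; 5× C (H3, X4) → no; 1× N (H0, X3) → no; 1× N (H1, X3) → no; 1× C (H0, X3) → no; 1× O (H0, X1) → no.
That gives 1 matching atom.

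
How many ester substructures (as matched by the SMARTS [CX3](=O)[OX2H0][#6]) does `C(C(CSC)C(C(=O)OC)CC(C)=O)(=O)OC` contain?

[CX3](=O)[OX2H0][#6] is the SMARTS for an ester: a carbonyl carbon bonded to an oxygen that is itself bonded to carbon (no H on that O).
The molecule carries 2 separate instances of a methyl-ester group (-C(=O)OCH3) meeting every constraint; each maps to a distinct set of atoms, giving 2 matches.

2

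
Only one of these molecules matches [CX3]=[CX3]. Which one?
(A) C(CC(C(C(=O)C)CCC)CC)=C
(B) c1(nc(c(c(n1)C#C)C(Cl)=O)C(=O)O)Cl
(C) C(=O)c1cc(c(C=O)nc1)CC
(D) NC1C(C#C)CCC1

A

[CX3]=[CX3] describes a non-aromatic C=C double bond between two sp2 carbons (an alkene).
(A) contains a vinyl group (-CH=CH2), which satisfies every atom and bond constraint.
(B) has an ethynyl group (-C#CH) but the C-C bond is a triple bond, not a double bond.
(C) has an ethyl group (-CH2CH3) but its C-C bond is a single bond between CX4 carbons, not CX3=CX3.
(D) has an ethynyl group (-C#CH) but the C-C bond is a triple bond, not a double bond.
So the answer is (A).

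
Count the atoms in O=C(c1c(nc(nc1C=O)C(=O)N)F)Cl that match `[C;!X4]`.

The query [C;!X4] means: aliphatic carbon that does not have four total connections.
Check the 15 heavy atoms by environment: 2× n (aromatic, X2) → no; 4× c (aromatic, X3) → no; 3× C (X3) → match; 3× O (X1) → no; 1× N (X3) → no; 1× Cl (X1) → no; 1× F (X1) → no.
That gives 3 matching atoms.

3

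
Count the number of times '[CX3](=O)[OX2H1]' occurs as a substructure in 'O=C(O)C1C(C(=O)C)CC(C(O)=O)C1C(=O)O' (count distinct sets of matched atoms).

[CX3](=O)[OX2H1] is the SMARTS for a carboxylic acid: an sp2 carbon double-bonded to O and single-bonded to an -OH oxygen.
The molecule carries 3 separate instances of a carboxylic acid group (-C(=O)OH) meeting every constraint; each maps to a distinct set of atoms, giving 3 matches.

3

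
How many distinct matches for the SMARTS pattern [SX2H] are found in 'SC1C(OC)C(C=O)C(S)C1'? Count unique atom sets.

[SX2H] is the SMARTS for a thiol: an aliphatic sulfur with two connections, one being H.
The molecule carries 2 separate instances of a thiol (-SH) meeting every constraint; each maps to a distinct set of atoms, giving 2 matches.

2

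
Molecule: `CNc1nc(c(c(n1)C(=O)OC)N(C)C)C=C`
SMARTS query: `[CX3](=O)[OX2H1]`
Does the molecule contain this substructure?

No

The pattern [CX3](=O)[OX2H1] describes an sp2 carbon double-bonded to O and single-bonded to an -OH oxygen — a carboxylic acid.
The closest candidate here is a methyl-ester group (-C(=O)OCH3), but the singly-bonded O has no H (OX2H0, not OX2H1). No other fragment satisfies the full query, so there is no match.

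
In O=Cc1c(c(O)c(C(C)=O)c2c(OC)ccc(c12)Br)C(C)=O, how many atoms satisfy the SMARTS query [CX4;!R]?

3

The query [CX4;!R] means: aliphatic carbon with four total connections, not in a ring.
Check the 22 heavy atoms by environment: 10× c (aromatic, X3, in 6-ring) → no; 3× C (X3, acyclic) → no; 3× O (X1, acyclic) → no; 3× C (X4, acyclic) → match; 2× O (X2, acyclic) → no; 1× Br (X1, acyclic) → no.
That gives 3 matching atoms.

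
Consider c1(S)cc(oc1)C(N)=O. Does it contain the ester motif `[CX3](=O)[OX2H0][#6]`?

The pattern [CX3](=O)[OX2H0][#6] describes a carbonyl carbon bonded to an oxygen that is itself bonded to carbon (no H on that O) — an ester.
The closest candidate here is a primary amide (-C(=O)NH2), but the carbonyl is bonded to N, not to an O-C linkage. No other fragment satisfies the full query, so there is no match.

No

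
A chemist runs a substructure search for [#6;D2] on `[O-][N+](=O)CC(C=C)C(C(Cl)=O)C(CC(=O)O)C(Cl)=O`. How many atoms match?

Check the 19 heavy atoms by environment: 3× C (D2) → match; 6× C (D3) → no; 1× N (charge +1, D3) → no; 1× O (charge -1, D1) → no; 5× O (D1) → no; 2× Cl (D1) → no; 1× C (D1) → no.
That gives 3 matching atoms.

3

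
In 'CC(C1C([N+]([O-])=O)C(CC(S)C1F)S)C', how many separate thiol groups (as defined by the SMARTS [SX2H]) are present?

2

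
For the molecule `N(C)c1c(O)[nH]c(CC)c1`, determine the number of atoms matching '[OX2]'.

1

The query [OX2] means: aliphatic oxygen with two total connections — ether, hydroxyl, or ester single-bond O.
Check the 10 heavy atoms by environment: 1× n (aromatic, X3) → no; 4× c (aromatic, X3) → no; 3× C (X4) → no; 1× N (X3) → no; 1× O (X2) → match.
That gives 1 matching atom.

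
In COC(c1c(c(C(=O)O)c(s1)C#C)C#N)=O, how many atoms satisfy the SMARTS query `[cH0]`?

4

The query [cH0] means: aromatic carbon with no attached hydrogen (substituted or ring-fusion).
Check the 16 heavy atoms by environment: 1× s (aromatic, H0) → no; 4× c (aromatic, H0) → match; 4× C (H0) → no; 3× O (H0) → no; 1× O (H1) → no; 1× N (H0) → no; 1× C (H1) → no; 1× C (H3) → no.
That gives 4 matching atoms.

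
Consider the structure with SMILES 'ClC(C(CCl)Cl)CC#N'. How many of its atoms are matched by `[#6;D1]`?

Check the 9 heavy atoms by environment: 3× C (D2) → no; 2× C (D3) → no; 3× Cl (D1) → no; 1× N (D1) → no.
No environment satisfies the query, so 0 matching atoms.

0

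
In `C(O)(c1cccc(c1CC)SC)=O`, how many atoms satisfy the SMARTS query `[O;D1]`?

2

Check the 13 heavy atoms by environment: 3× c (aromatic, D2) → no; 3× c (aromatic, D3) → no; 1× C (D3) → no; 2× O (D1) → match; 1× C (D2) → no; 2× C (D1) → no; 1× S (D2) → no.
That gives 2 matching atoms.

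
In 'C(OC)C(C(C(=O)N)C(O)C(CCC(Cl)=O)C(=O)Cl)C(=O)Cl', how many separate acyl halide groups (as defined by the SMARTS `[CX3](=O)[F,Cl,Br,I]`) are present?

3

[CX3](=O)[F,Cl,Br,I] is the SMARTS for an acyl halide: a carbonyl carbon bonded to a halogen.
The molecule carries 3 separate instances of an acyl chloride (-C(=O)Cl) meeting every constraint; each maps to a distinct set of atoms, giving 3 matches.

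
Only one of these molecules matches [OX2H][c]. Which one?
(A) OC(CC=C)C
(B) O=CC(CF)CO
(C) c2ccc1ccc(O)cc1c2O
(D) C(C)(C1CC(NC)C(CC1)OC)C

C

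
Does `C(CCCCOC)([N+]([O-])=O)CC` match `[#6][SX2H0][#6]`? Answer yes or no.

No

The pattern [#6][SX2H0][#6] describes an aliphatic sulfur bridging two carbons with no H on the sulfur — a thioether.
The closest candidate here is a methoxy ether (-OCH3), but the bridging atom is O, not S. No other fragment satisfies the full query, so there is no match.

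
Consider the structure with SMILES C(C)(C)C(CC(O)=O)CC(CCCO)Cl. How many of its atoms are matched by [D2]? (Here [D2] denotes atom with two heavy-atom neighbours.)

5

Check the 15 heavy atoms by environment: 5× C (D2) → match; 4× C (D3) → no; 2× C (D1) → no; 3× O (D1) → no; 1× Cl (D1) → no.
That gives 5 matching atoms.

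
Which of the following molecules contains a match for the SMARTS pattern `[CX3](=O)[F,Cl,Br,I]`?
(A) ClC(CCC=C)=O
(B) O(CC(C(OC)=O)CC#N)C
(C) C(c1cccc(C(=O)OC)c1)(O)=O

[CX3](=O)[F,Cl,Br,I] describes a carbonyl carbon bonded to a halogen (an acyl halide).
(A) contains an acyl chloride (-C(=O)Cl), which satisfies every atom and bond constraint.
(B) has a methyl-ester group (-C(=O)OCH3) but the carbonyl is bonded to -O-C, not to a halogen.
(C) has a carboxylic acid group (-C(=O)OH) but the carbonyl is bonded to -OH, not to a halogen.
So the answer is (A).

A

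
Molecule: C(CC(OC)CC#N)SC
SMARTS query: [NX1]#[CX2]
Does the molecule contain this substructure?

The pattern [NX1]#[CX2] describes a nitrogen triple-bonded to a two-connected carbon — a nitrile.
The molecule carries a nitrile (-C#N), whose atoms satisfy every constraint of the query, so the pattern matches.

Yes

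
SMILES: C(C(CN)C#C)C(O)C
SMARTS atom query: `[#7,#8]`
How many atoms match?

2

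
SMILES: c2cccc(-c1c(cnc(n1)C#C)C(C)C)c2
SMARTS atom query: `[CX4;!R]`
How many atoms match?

The query [CX4;!R] means: aliphatic carbon with four total connections, not in a ring.
Check the 17 heavy atoms by environment: 2× n (aromatic, X2, in 6-ring) → no; 10× c (aromatic, X3, in 6-ring) → no; 2× C (X2, acyclic) → no; 3× C (X4, acyclic) → match.
That gives 3 matching atoms.

3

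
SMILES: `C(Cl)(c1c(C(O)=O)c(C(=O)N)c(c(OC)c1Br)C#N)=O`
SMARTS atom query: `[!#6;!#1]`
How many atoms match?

The query [!#6;!#1] means: not carbon and not hydrogen — any heteroatom.
Check the 20 heavy atoms by environment: 6× c (aromatic) → no; 1× Br → match; 5× O → match; 5× C → no; 1× Cl → match; 2× N → match.
Summing the matching environments: 1 + 5 + 1 + 2 = 9 matching atoms.

9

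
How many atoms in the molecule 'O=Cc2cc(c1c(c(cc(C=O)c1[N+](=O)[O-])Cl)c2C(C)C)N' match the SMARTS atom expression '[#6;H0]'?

8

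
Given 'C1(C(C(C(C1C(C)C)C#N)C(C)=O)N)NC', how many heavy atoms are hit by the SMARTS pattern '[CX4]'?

10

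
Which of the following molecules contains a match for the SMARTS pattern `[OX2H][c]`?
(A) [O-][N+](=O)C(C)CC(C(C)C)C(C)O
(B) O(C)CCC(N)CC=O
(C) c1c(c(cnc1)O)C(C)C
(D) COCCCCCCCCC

C

[OX2H][c] describes a hydroxyl oxygen attached to an aromatic carbon (a phenol).
(A) has a hydroxyl group (-OH) but the -OH is on an aliphatic carbon, not an aromatic c.
(B) has a methoxy ether (-OCH3) but the oxygen has H0, not H1.
(C) contains a hydroxyl group (-OH), which satisfies every atom and bond constraint.
(D) has a methoxy ether (-OCH3) but the oxygen has H0, not H1.
So the answer is (C).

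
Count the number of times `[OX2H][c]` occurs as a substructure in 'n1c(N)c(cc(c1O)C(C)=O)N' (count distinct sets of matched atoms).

1

[OX2H][c] is the SMARTS for a phenol: a hydroxyl oxygen attached to an aromatic carbon.
Exactly one fragment in the molecule meets all constraints, giving 1 match.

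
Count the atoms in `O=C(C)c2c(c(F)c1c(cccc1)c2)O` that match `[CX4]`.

Check the 15 heavy atoms by environment: 10× c (aromatic, X3) → no; 1× F (X1) → no; 1× O (X2) → no; 1× C (X3) → no; 1× O (X1) → no; 1× C (X4) → match.
That gives 1 matching atom.

1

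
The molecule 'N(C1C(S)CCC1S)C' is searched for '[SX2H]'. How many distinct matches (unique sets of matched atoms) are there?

2

[SX2H] is the SMARTS for a thiol: an aliphatic sulfur with two connections, one being H.
The molecule carries 2 separate instances of a thiol (-SH) meeting every constraint; each maps to a distinct set of atoms, giving 2 matches.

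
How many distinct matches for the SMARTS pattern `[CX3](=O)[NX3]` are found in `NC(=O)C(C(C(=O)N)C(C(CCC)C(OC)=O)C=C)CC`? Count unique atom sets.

2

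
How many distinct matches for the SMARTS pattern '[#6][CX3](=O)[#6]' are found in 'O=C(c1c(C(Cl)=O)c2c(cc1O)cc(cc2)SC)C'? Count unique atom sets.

[#6][CX3](=O)[#6] is the SMARTS for a ketone: a carbonyl carbon (no H) flanked by two carbons.
Exactly one fragment in the molecule meets all constraints, giving 1 match.

1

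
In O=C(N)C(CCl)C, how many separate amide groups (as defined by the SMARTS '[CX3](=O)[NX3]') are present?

1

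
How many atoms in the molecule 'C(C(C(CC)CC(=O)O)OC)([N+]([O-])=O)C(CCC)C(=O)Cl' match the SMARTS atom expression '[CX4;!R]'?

11

The query [CX4;!R] means: aliphatic carbon with four total connections, not in a ring.
Check the 21 heavy atoms by environment: 11× C (X4, acyclic) → match; 2× O (X2, acyclic) → no; 2× C (X3, acyclic) → no; 3× O (X1, acyclic) → no; 1× Cl (X1, acyclic) → no; 1× N (charge +1, X3, acyclic) → no; 1× O (charge -1, X1, acyclic) → no.
That gives 11 matching atoms.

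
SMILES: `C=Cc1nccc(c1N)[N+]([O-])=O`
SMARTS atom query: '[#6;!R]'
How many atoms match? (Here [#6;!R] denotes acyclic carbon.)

2

The query [#6;!R] means: carbon not in any ring.
Check the 12 heavy atoms by environment: 1× n (aromatic, in 6-ring) → no; 5× c (aromatic, in 6-ring) → no; 2× C (acyclic) → match; 1× N (acyclic) → no; 1× N (charge +1, acyclic) → no; 1× O (charge -1, acyclic) → no; 1× O (acyclic) → no.
That gives 2 matching atoms.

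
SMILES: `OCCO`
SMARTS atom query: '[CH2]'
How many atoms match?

2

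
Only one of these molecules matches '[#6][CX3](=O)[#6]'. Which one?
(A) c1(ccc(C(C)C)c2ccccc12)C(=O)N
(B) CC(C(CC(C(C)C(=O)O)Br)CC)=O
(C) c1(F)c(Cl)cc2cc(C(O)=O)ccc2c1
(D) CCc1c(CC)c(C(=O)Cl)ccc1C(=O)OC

[#6][CX3](=O)[#6] describes a carbonyl carbon (no H) flanked by two carbons (a ketone).
(A) has a primary amide (-C(=O)NH2) but one neighbour of the carbonyl carbon is N, not C.
(B) contains an acetyl/ketone group (-C(=O)CH3), which satisfies every atom and bond constraint.
(C) has a carboxylic acid group (-C(=O)OH) but one neighbour of the carbonyl carbon is O, not C.
(D) has a methyl-ester group (-C(=O)OCH3) but one neighbour of the carbonyl carbon is O, not C.
So the answer is (B).

B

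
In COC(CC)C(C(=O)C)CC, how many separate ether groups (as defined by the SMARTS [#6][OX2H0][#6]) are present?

[#6][OX2H0][#6] is the SMARTS for an ether: an aliphatic oxygen bridging two carbons with no H on the oxygen.
Exactly one fragment in the molecule meets all constraints, giving 1 match.

1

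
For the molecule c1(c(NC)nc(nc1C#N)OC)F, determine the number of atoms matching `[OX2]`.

The query [OX2] means: aliphatic oxygen with two total connections — ether, hydroxyl, or ester single-bond O.
Check the 13 heavy atoms by environment: 2× n (aromatic, X2) → no; 4× c (aromatic, X3) → no; 1× F (X1) → no; 1× C (X2) → no; 1× N (X1) → no; 1× O (X2) → match; 2× C (X4) → no; 1× N (X3) → no.
That gives 1 matching atom.

1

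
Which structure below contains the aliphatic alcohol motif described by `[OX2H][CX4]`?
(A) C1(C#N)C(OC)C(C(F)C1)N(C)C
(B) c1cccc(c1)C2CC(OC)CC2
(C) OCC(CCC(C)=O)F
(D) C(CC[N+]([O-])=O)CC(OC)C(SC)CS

C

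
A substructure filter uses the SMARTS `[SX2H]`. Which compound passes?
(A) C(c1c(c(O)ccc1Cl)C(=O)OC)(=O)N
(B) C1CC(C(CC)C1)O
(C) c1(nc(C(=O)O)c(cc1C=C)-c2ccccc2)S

C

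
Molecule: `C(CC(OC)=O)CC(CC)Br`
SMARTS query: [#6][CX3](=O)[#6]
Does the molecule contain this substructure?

The pattern [#6][CX3](=O)[#6] describes a carbonyl carbon (no H) flanked by two carbons — a ketone.
The closest candidate here is a methyl-ester group (-C(=O)OCH3), but one neighbour of the carbonyl carbon is O, not C. No other fragment satisfies the full query, so there is no match.

No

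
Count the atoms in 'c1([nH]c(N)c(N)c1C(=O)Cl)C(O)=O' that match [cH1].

0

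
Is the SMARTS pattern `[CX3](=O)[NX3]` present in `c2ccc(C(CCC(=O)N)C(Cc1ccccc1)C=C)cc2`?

Yes

The pattern [CX3](=O)[NX3] describes a carbonyl carbon bonded to a trivalent nitrogen — an amide.
The molecule carries a primary amide (-C(=O)NH2), whose atoms satisfy every constraint of the query, so the pattern matches.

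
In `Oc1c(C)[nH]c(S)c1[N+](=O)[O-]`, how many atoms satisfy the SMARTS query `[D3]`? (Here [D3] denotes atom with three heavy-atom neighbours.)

Check the 11 heavy atoms by environment: 1× n (aromatic, D2) → no; 4× c (aromatic, D3) → match; 1× S (D1) → no; 1× C (D1) → no; 2× O (D1) → no; 1× N (charge +1, D3) → match; 1× O (charge -1, D1) → no.
Summing the matching environments: 4 + 1 = 5 matching atoms.

5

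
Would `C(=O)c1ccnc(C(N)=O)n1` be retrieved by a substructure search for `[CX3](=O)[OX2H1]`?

The pattern [CX3](=O)[OX2H1] describes an sp2 carbon double-bonded to O and single-bonded to an -OH oxygen — a carboxylic acid.
The closest candidate here is an aldehyde (-CHO), but there is no singly-bonded oxygen on the carbonyl carbon. No other fragment satisfies the full query, so there is no match.

No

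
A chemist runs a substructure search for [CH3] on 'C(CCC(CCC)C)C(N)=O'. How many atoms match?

2

The query [CH3] means: aliphatic carbon with exactly three hydrogens.
Check the 11 heavy atoms by environment: 5× C (H2) → no; 1× C (H1) → no; 1× C (H0) → no; 1× O (H0) → no; 1× N (H2) → no; 2× C (H3) → match.
That gives 2 matching atoms.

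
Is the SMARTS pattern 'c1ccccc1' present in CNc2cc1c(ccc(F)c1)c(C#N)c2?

Yes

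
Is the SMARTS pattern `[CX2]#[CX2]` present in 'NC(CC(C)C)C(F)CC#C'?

The pattern [CX2]#[CX2] describes a carbon-carbon triple bond — an alkyne.
The molecule carries an ethynyl group (-C#CH), whose atoms satisfy every constraint of the query, so the pattern matches.

Yes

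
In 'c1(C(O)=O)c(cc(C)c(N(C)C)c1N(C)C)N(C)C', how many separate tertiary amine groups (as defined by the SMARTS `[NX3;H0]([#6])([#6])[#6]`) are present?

[NX3;H0]([#6])([#6])[#6] is the SMARTS for a tertiary amine: a trivalent nitrogen with no H, bonded to three carbons.
The molecule carries 3 separate instances of a dimethylamino group (-N(CH3)2) meeting every constraint; each maps to a distinct set of atoms, giving 3 matches.

3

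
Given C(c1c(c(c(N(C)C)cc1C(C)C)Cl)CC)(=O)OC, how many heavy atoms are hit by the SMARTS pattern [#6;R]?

6

The query [#6;R] means: carbon that is part of a ring.
Check the 19 heavy atoms by environment: 6× c (aromatic, in 6-ring) → match; 9× C (acyclic) → no; 1× Cl (acyclic) → no; 1× N (acyclic) → no; 2× O (acyclic) → no.
That gives 6 matching atoms.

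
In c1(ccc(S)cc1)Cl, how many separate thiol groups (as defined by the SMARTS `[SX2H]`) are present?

1

[SX2H] is the SMARTS for a thiol: an aliphatic sulfur with two connections, one being H.
Exactly one fragment in the molecule meets all constraints, giving 1 match.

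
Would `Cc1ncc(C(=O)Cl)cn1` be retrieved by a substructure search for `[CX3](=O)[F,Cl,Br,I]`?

Yes

The pattern [CX3](=O)[F,Cl,Br,I] describes a carbonyl carbon bonded to a halogen — an acyl halide.
The molecule carries an acyl chloride (-C(=O)Cl), whose atoms satisfy every constraint of the query, so the pattern matches.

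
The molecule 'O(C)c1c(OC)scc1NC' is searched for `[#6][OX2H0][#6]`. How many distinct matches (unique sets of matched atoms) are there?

2

[#6][OX2H0][#6] is the SMARTS for an ether: an aliphatic oxygen bridging two carbons with no H on the oxygen.
The molecule carries 2 separate instances of a methoxy ether (-OCH3) meeting every constraint; each maps to a distinct set of atoms, giving 2 matches.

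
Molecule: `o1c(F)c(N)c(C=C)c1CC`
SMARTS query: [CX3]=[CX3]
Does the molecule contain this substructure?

Yes

The pattern [CX3]=[CX3] describes a non-aromatic C=C double bond between two sp2 carbons — an alkene.
The molecule carries a vinyl group (-CH=CH2), whose atoms satisfy every constraint of the query, so the pattern matches.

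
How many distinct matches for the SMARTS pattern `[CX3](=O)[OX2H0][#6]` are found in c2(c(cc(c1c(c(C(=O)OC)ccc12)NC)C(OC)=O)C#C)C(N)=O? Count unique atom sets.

[CX3](=O)[OX2H0][#6] is the SMARTS for an ester: a carbonyl carbon bonded to an oxygen that is itself bonded to carbon (no H on that O).
The molecule carries 2 separate instances of a methyl-ester group (-C(=O)OCH3) meeting every constraint; each maps to a distinct set of atoms, giving 2 matches.

2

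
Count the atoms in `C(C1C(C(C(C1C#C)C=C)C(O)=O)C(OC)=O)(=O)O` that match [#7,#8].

6

The query [#7,#8] means: nitrogen or oxygen (comma = OR).
Check the 19 heavy atoms by environment: 13× C → no; 6× O → match.
That gives 6 matching atoms.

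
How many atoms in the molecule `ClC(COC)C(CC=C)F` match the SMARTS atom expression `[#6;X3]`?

2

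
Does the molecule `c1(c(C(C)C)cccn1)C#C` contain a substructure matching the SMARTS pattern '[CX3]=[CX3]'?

No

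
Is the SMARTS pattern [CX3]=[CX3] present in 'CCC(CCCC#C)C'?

No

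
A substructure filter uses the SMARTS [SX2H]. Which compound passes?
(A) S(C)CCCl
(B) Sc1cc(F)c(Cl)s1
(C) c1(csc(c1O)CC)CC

B

[SX2H] describes an aliphatic sulfur with two connections, one being H (a thiol).
(A) has a methylthio ether (-SCH3) but the sulfur has H0 (bonded to two carbons), not H1.
(B) contains a thiol (-SH), which satisfies every atom and bond constraint.
(C) has a hydroxyl group (-OH) but it is an -OH, not an -SH.
So the answer is (B).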